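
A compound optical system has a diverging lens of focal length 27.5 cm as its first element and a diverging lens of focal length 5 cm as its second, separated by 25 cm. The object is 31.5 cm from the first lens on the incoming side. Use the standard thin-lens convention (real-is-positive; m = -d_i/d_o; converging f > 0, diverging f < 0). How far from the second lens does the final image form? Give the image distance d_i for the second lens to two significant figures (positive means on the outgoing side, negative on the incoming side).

-4.4 cm

Applying the thin-lens equation to the first lens, 1/(-27.5) = 1/31.5 + 1/d_i1, which gives d_i1 = -14.682 cm.
The intermediate image is virtual, 14.682 cm to the left of lens 1, so d_o2 = L - d_i1 = 25 - (-14.682) = 39.682 cm.
Applying the thin-lens equation again with f_2 = -5 cm and d_o2 = 39.682 cm gives d_i2 = -4.440 cm.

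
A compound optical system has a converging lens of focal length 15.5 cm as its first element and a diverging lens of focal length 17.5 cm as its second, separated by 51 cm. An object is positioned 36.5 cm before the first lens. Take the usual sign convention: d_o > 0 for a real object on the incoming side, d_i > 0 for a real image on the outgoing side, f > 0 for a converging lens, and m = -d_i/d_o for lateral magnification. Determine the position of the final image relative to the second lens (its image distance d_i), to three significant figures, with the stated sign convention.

-10.1 cm

First lens: d_i1 = 1/(1/15.5 - 1/36.5) = 26.940 cm.
Object distance for lens 2: d_o2 = 51 - 26.940 = 24.060 cm.
Second lens: d_i2 = 1/(1/(-17.5) - 1/(24.060)) = -10.131 cm.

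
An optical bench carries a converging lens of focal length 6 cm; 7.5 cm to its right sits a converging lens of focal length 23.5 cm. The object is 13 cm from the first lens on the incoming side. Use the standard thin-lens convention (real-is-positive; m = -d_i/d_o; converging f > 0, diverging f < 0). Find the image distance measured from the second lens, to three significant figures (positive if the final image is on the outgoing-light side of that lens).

Lens 1: 1/d_i1 = 1/f_1 - 1/d_o1 = 1/6 - 1/13 = 0.08974 cm^-1, so d_i1 = 11.143 cm.
This image would form 11.143 cm past lens 1, i.e. 3.643 cm beyond lens 2, so it is a virtual object for lens 2: d_o2 = 7.5 - 11.143 = -3.643 cm.
Lens 2: 1/d_i2 = 1/f_2 - 1/d_o2 = 1/23.5 - 1/(-3.643) = 0.31706 cm^-1, so d_i2 = 3.154 cm.

3.15 cm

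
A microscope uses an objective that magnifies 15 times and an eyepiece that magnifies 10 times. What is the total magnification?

The overall magnification of a compound microscope is the product of the objective and eyepiece magnifications:
M = M_obj x M_eye = 15 x 10 = 150.

150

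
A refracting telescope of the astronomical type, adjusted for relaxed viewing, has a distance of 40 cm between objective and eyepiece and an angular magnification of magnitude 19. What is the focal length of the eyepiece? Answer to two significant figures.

In normal adjustment the tube length equals f_obj + f_eye and |M| = f_obj/f_eye.
So f_obj = 19 f_eye and 19 f_eye + f_eye = 40 cm, giving f_eye = 40/20 = 2.000 cm and f_obj = 38.000 cm.

2.0 cm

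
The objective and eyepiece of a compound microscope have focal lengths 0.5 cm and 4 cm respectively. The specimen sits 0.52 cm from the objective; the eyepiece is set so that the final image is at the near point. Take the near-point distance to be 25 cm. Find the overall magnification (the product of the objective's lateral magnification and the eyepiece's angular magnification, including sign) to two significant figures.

Objective: 1/d_i = 1/f_obj - 1/d_o = 1/0.5 - 1/0.52 = 0.07692 cm^-1, so d_i = 13.000 cm.
m_obj = -d_i/d_o = -13.000/0.52 = -25.000.
Eyepiece angular magnification (image at near point): M_eye = 1 + D/f_e = 1 + 25/4 = 7.250.
Overall M = m_obj x M_eye = (-25.000)(7.250) = -181.25.

-180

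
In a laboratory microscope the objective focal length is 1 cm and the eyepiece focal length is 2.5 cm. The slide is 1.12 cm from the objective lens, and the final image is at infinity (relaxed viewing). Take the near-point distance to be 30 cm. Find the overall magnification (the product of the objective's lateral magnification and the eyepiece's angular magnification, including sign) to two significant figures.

Objective: 1/d_i = 1/f_obj - 1/d_o = 1/1 - 1/1.12 = 0.10714 cm^-1, so d_i = 9.333 cm.
m_obj = -d_i/d_o = -9.333/1.12 = -8.333.
Eyepiece angular magnification (image at infinity): M_eye = D/f_e = 30/2.5 = 12.000.
Overall M = m_obj x M_eye = (-8.333)(12.000) = -100.00.

-100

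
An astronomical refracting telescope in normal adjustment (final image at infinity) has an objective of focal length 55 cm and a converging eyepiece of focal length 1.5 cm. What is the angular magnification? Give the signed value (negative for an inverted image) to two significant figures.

-37

M = -f_obj/f_eye = -55/(1.5) = -36.667.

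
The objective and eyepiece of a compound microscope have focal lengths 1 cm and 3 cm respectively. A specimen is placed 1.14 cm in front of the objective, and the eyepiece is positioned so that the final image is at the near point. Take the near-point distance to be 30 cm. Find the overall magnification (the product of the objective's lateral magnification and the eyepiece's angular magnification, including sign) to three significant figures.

-78.6

Objective: 1/d_i = 1/f_obj - 1/d_o = 1/1 - 1/1.14 = 0.12281 cm^-1, so d_i = 8.143 cm.
m_obj = -d_i/d_o = -8.143/1.14 = -7.143.
Eyepiece angular magnification (image at near point): M_eye = 1 + D/f_e = 1 + 30/3 = 11.000.
Overall M = m_obj x M_eye = (-7.143)(11.000) = -78.57.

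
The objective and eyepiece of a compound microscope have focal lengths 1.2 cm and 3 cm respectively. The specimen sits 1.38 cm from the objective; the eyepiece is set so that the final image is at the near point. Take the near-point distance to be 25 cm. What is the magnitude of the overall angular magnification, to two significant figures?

Objective: 1/d_i = 1/f_obj - 1/d_o = 1/1.2 - 1/1.38 = 0.10870 cm^-1, so d_i = 9.200 cm.
m_obj = -d_i/d_o = -9.200/1.38 = -6.667.
Eyepiece angular magnification (image at near point): M_eye = 1 + D/f_e = 1 + 25/3 = 9.333.
Overall M = m_obj x M_eye = (-6.667)(9.333) = -62.22.
|M| = 62.22.

62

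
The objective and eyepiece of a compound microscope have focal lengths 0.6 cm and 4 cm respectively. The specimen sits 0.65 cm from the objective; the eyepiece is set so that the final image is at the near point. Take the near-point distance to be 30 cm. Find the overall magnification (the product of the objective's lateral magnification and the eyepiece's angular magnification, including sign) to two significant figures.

Objective: 1/d_i = 1/f_obj - 1/d_o = 1/0.6 - 1/0.65 = 0.12821 cm^-1, so d_i = 7.800 cm.
m_obj = -d_i/d_o = -7.800/0.65 = -12.000.
Eyepiece angular magnification (image at near point): M_eye = 1 + D/f_e = 1 + 30/4 = 8.500.
Overall M = m_obj x M_eye = (-12.000)(8.500) = -102.00.

-100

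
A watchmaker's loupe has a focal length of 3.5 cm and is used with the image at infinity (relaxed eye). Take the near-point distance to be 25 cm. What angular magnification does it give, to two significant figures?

7.1

M = D/f = 25/3.5 = 7.143.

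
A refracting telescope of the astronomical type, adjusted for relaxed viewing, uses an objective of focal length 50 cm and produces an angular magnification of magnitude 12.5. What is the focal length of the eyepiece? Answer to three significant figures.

4.00 cm

|M| = f_obj/f_eye, so f_eye = f_obj/|M| = 50/12.5 = 4.000 cm.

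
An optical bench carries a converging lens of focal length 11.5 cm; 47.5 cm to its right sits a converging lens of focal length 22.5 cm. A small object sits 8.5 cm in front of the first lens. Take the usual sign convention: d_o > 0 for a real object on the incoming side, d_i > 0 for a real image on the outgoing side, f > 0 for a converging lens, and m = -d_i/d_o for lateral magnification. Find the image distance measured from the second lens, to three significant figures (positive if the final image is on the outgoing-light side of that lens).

31.3 cm

Applying the thin-lens equation to the first lens, 1/11.5 = 1/8.5 + 1/d_i1, which gives d_i1 = -32.583 cm.
With d_i1 < 0 the first image is virtual and lies on the object side; the object distance for lens 2 is d_o2 = 47.5 - (-32.583) = 80.083 cm.
Applying the thin-lens equation again with f_2 = 22.5 cm and d_o2 = 80.083 cm gives d_i2 = 31.292 cm.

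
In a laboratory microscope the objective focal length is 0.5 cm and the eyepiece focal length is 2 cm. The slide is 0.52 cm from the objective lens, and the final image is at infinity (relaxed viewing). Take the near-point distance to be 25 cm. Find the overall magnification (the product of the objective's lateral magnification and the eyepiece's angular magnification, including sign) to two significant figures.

-310

Objective: 1/d_i = 1/f_obj - 1/d_o = 1/0.5 - 1/0.52 = 0.07692 cm^-1, so d_i = 13.000 cm.
m_obj = -d_i/d_o = -13.000/0.52 = -25.000.
Eyepiece angular magnification (image at infinity): M_eye = D/f_e = 25/2 = 12.500.
Overall M = m_obj x M_eye = (-25.000)(12.500) = -312.50.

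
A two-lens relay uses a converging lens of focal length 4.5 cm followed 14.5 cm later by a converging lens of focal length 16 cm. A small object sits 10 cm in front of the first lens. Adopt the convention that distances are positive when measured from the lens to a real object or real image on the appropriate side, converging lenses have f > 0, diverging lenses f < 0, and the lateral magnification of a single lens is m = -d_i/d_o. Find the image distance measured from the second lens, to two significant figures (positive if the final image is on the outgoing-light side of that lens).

First lens: d_i1 = 1/(1/4.5 - 1/10) = 8.182 cm.
Object distance for lens 2: d_o2 = 14.5 - 8.182 = 6.318 cm.
Second lens: d_i2 = 1/(1/16 - 1/(6.318)) = -10.441 cm.

-10 cm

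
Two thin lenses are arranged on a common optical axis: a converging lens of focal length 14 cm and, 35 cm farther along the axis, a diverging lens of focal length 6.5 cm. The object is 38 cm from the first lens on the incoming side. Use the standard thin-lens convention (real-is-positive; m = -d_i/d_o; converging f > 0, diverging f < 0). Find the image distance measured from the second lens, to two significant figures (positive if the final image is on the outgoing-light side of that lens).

-4.3 cm

Lens 1: 1/d_i1 = 1/f_1 - 1/d_o1 = 1/14 - 1/38 = 0.04511 cm^-1, so d_i1 = 22.167 cm.
That image sits 12.833 cm in front of the second lens, so d_o2 = 12.833 cm.
Lens 2: 1/d_i2 = 1/f_2 - 1/d_o2 = 1/(-6.5) - 1/(12.833) = -0.23177 cm^-1, so d_i2 = -4.315 cm.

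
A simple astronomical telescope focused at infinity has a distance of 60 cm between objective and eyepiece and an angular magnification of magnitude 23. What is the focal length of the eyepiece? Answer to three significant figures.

In normal adjustment the tube length equals f_obj + f_eye and |M| = f_obj/f_eye.
So f_obj = 23 f_eye and 23 f_eye + f_eye = 60 cm, giving f_eye = 60/24 = 2.500 cm and f_obj = 57.500 cm.

2.50 cm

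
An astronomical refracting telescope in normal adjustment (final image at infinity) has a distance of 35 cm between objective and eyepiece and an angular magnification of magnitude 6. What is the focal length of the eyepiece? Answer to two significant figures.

In normal adjustment the tube length equals f_obj + f_eye and |M| = f_obj/f_eye.
So f_obj = 6 f_eye and 6 f_eye + f_eye = 35 cm, giving f_eye = 35/7 = 5.000 cm and f_obj = 30.000 cm.

5.0 cm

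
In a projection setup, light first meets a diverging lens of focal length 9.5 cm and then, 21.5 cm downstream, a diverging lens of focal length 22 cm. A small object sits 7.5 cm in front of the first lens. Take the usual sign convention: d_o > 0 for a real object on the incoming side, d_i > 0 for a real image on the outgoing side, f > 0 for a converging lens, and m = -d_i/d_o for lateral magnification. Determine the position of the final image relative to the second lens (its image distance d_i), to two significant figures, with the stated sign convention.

Applying the thin-lens equation to the first lens, 1/(-9.5) = 1/7.5 + 1/d_i1, which gives d_i1 = -4.191 cm.
The intermediate image is virtual, 4.191 cm to the left of lens 1, so d_o2 = L - d_i1 = 21.5 - (-4.191) = 25.691 cm.
Applying the thin-lens equation again with f_2 = -22 cm and d_o2 = 25.691 cm gives d_i2 = -11.851 cm.

-12 cm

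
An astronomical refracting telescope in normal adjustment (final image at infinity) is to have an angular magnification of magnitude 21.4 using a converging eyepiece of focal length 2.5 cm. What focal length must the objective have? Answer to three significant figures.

|M| = f_obj/|f_eye|, so f_obj = |M| x |f_eye| = 21.4 x 2.5 = 53.500 cm.

53.5 cm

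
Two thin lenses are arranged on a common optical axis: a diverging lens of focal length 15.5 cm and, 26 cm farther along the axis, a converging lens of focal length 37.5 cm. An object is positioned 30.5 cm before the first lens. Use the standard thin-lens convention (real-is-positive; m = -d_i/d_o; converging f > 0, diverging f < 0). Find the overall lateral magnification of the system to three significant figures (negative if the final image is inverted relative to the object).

10.3

First lens: d_i1 = 1/(1/(-15.5) - 1/30.5) = -10.277 cm.
m_1 = -(-10.277)/30.5 = 0.3370.
With d_i1 < 0 the first image is virtual and lies on the object side; the object distance for lens 2 is d_o2 = 26 - (-10.277) = 36.277 cm.
Second lens: d_i2 = 1/(1/37.5 - 1/(36.277)) = -1112.500 cm.
m_2 = -(-1112.500)/(36.277) = 30.6667.
Overall magnification: m = m_1 m_2 = 10.3333.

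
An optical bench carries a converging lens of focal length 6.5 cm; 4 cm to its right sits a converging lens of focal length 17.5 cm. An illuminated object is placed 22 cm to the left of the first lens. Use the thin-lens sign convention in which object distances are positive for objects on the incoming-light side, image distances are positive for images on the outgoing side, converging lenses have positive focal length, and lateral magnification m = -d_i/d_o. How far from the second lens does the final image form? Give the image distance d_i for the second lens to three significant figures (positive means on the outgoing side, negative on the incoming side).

4.02 cm

Applying the thin-lens equation to the first lens, 1/6.5 = 1/22 + 1/d_i1, which gives d_i1 = 9.226 cm.
Since 9.226 cm > 4 cm, the first image lies past the second lens and serves as a virtual object: d_o2 = L - d_i1 = -5.226 cm.
Applying the thin-lens equation again with f_2 = 17.5 cm and d_o2 = -5.226 cm gives d_i2 = 4.024 cm.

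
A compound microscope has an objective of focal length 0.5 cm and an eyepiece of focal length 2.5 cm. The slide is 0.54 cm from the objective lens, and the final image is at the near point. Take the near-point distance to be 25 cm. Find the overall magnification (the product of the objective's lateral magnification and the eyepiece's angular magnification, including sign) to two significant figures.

Objective: 1/d_i = 1/f_obj - 1/d_o = 1/0.5 - 1/0.54 = 0.14815 cm^-1, so d_i = 6.750 cm.
m_obj = -d_i/d_o = -6.750/0.54 = -12.500.
Eyepiece angular magnification (image at near point): M_eye = 1 + D/f_e = 1 + 25/2.5 = 11.000.
Overall M = m_obj x M_eye = (-12.500)(11.000) = -137.50.

-140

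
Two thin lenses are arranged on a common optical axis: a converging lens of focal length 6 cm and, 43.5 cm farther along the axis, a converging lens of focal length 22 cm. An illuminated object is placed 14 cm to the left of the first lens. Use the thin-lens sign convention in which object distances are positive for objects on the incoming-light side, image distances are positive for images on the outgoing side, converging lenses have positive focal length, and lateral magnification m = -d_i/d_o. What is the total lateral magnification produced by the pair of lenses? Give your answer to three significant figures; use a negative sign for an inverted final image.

1.50

Applying the thin-lens equation to the first lens, 1/6 = 1/14 + 1/d_i1, which gives d_i1 = 10.500 cm.
Its lateral magnification is m_1 = -d_i1/d_o1 = -(10.500)/14 = -0.7500.
Object distance for lens 2: d_o2 = 43.5 - 10.500 = 33.000 cm.
Applying the thin-lens equation again with f_2 = 22 cm and d_o2 = 33.000 cm gives d_i2 = 66.000 cm.
m_2 = -(66.000)/(33.000) = -2.0000.
The system's lateral magnification is m_1 m_2 = (-0.7500)(-2.0000) = 1.5000.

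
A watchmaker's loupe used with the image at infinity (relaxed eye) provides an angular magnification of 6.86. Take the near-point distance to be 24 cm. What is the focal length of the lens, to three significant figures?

For the image at infinity, M = D/f.
f = D/M = 24/6.86 = 3.499 cm.

3.50 cm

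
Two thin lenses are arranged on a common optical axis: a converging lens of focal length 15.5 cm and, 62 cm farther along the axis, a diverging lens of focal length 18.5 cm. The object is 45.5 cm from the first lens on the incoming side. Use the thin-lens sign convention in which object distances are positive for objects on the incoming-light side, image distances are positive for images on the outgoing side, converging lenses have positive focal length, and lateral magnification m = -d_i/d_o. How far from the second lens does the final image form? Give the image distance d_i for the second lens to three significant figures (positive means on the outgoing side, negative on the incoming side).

-12.5 cm

Applying the thin-lens equation to the first lens, 1/15.5 = 1/45.5 + 1/d_i1, which gives d_i1 = 23.508 cm.
The intermediate image is 23.508 cm to the right of lens 1, so d_o2 = L - d_i1 = 62 - 23.508 = 38.492 cm.
Applying the thin-lens equation again with f_2 = -18.5 cm and d_o2 = 38.492 cm gives d_i2 = -12.495 cm.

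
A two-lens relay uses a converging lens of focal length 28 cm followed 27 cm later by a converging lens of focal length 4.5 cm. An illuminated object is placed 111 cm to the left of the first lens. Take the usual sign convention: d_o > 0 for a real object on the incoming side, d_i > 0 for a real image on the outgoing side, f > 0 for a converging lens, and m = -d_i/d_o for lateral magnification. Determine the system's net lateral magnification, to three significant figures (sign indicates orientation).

-0.102

First lens: d_i1 = 1/(1/28 - 1/111) = 37.446 cm.
m_1 = -(37.446)/111 = -0.3373.
Since 37.446 cm > 27 cm, the first image lies past the second lens and serves as a virtual object: d_o2 = L - d_i1 = -10.446 cm.
Second lens: d_i2 = 1/(1/4.5 - 1/(-10.446)) = 3.145 cm.
m_2 = -(3.145)/(-10.446) = 0.3011.
Overall magnification: m = m_1 m_2 = -0.1016.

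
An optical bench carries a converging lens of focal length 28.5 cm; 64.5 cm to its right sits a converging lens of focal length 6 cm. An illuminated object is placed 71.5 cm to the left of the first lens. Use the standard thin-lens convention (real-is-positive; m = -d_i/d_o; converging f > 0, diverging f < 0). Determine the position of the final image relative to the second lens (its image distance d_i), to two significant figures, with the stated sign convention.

Applying the thin-lens equation to the first lens, 1/28.5 = 1/71.5 + 1/d_i1, which gives d_i1 = 47.390 cm.
That image sits 17.110 cm in front of the second lens, so d_o2 = 17.110 cm.
Applying the thin-lens equation again with f_2 = 6 cm and d_o2 = 17.110 cm gives d_i2 = 9.240 cm.

9.2 cm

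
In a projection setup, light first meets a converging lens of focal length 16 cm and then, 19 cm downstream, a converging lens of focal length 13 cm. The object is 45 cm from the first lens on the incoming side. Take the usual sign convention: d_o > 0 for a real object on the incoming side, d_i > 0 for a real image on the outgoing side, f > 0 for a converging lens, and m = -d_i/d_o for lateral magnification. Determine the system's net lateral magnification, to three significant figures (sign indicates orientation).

First lens: d_i1 = 1/(1/16 - 1/45) = 24.828 cm.
m_1 = -(24.828)/45 = -0.5517.
Since 24.828 cm > 19 cm, the first image lies past the second lens and serves as a virtual object: d_o2 = L - d_i1 = -5.828 cm.
Second lens: d_i2 = 1/(1/13 - 1/(-5.828)) = 4.024 cm.
m_2 = -(4.024)/(-5.828) = 0.6905.
The system's lateral magnification is m_1 m_2 = (-0.5517)(0.6905) = -0.3810.

-0.381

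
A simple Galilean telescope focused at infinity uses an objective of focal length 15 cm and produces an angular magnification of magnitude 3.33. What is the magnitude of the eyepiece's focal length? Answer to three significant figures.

|M| = f_obj/|f_eye|, so |f_eye| = f_obj/|M| = 15/3.33 = 4.505 cm.
(The eyepiece is diverging, so its signed focal length is -4.505 cm.)

4.50 cm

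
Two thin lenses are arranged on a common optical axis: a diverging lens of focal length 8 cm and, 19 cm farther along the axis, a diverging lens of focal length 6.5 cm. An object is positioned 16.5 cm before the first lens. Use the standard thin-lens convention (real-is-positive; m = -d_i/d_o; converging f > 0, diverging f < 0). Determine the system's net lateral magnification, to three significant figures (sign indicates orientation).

0.0687

Lens 1: 1/d_i1 = 1/f_1 - 1/d_o1 = 1/(-8) - 1/16.5 = -0.18561 cm^-1, so d_i1 = -5.388 cm.
m_1 = -(-5.388)/16.5 = 0.3265.
The intermediate image is virtual, 5.388 cm to the left of lens 1, so d_o2 = L - d_i1 = 19 - (-5.388) = 24.388 cm.
Lens 2: 1/d_i2 = 1/f_2 - 1/d_o2 = 1/(-6.5) - 1/(24.388) = -0.19485 cm^-1, so d_i2 = -5.132 cm.
m_2 = -(-5.132)/(24.388) = 0.2104.
The system's lateral magnification is m_1 m_2 = (0.3265)(0.2104) = 0.0687.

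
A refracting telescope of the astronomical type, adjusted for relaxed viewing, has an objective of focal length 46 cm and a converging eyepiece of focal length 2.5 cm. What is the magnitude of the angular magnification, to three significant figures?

18.4

|M| = f_obj/|f_eye| = 46/2.5 = 18.400.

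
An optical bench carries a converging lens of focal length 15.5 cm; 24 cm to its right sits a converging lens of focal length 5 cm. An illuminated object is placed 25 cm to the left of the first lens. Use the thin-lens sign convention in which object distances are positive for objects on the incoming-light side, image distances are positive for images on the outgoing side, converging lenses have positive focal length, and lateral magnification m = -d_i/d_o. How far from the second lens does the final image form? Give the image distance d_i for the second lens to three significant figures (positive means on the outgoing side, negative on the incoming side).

3.85 cm

First lens: d_i1 = 1/(1/15.5 - 1/25) = 40.789 cm.
Since 40.789 cm > 24 cm, the first image lies past the second lens and serves as a virtual object: d_o2 = L - d_i1 = -16.789 cm.
Second lens: d_i2 = 1/(1/5 - 1/(-16.789)) = 3.853 cm.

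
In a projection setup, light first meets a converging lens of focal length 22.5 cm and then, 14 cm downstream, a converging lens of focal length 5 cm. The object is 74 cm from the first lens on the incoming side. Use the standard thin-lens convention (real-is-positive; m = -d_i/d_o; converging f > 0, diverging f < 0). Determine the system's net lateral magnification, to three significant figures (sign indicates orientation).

Lens 1: 1/d_i1 = 1/f_1 - 1/d_o1 = 1/22.5 - 1/74 = 0.03093 cm^-1, so d_i1 = 32.330 cm.
m_1 = -(32.330)/74 = -0.4369.
Since 32.330 cm > 14 cm, the first image lies past the second lens and serves as a virtual object: d_o2 = L - d_i1 = -18.330 cm.
Lens 2: 1/d_i2 = 1/f_2 - 1/d_o2 = 1/5 - 1/(-18.330) = 0.25456 cm^-1, so d_i2 = 3.928 cm.
m_2 = -(3.928)/(-18.330) = 0.2143.
Total m = m_1 x m_2 = (-0.4369)(0.2143) = -0.0936.

-0.0936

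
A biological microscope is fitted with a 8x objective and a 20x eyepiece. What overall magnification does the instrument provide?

160

The overall magnification of a compound microscope is the product of the objective and eyepiece magnifications:
M = M_obj x M_eye = 8 x 20 = 160.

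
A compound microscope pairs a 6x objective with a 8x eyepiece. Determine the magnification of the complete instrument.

48

The overall magnification of a compound microscope is the product of the objective and eyepiece magnifications:
M = M_obj x M_eye = 6 x 8 = 48.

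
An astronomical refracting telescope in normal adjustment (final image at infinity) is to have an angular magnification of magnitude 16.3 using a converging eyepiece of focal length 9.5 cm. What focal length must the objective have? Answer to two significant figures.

150 cm

|M| = f_obj/|f_eye|, so f_obj = |M| x |f_eye| = 16.3 x 9.5 = 154.850 cm.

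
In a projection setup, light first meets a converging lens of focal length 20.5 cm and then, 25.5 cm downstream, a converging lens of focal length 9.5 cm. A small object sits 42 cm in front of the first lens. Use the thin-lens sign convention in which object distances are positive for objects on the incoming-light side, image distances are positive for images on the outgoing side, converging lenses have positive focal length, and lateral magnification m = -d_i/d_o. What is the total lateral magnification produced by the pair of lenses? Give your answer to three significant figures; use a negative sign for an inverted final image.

Lens 1: 1/d_i1 = 1/f_1 - 1/d_o1 = 1/20.5 - 1/42 = 0.02497 cm^-1, so d_i1 = 40.047 cm.
m_1 = -(40.047)/42 = -0.9535.
This image would form 40.047 cm past lens 1, i.e. 14.547 cm beyond lens 2, so it is a virtual object for lens 2: d_o2 = 25.5 - 40.047 = -14.547 cm.
Lens 2: 1/d_i2 = 1/f_2 - 1/d_o2 = 1/9.5 - 1/(-14.547) = 0.17401 cm^-1, so d_i2 = 5.747 cm.
m_2 = -(5.747)/(-14.547) = 0.3951.
The system's lateral magnification is m_1 m_2 = (-0.9535)(0.3951) = -0.3767.

-0.377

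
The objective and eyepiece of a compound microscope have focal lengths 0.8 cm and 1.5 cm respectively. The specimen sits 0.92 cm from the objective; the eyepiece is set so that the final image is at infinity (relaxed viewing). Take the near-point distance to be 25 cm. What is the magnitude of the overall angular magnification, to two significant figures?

110

Objective: 1/d_i = 1/f_obj - 1/d_o = 1/0.8 - 1/0.92 = 0.16304 cm^-1, so d_i = 6.133 cm.
m_obj = -d_i/d_o = -6.133/0.92 = -6.667.
Eyepiece angular magnification (image at infinity): M_eye = D/f_e = 25/1.5 = 16.667.
Overall M = m_obj x M_eye = (-6.667)(16.667) = -111.11.
|M| = 111.11.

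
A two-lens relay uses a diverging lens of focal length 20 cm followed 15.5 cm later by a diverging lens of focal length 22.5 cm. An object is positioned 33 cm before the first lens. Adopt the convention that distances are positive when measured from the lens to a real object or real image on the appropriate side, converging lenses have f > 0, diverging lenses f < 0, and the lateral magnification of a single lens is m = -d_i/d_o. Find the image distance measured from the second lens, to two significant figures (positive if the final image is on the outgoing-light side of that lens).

-12 cm

First lens: d_i1 = 1/(1/(-20) - 1/33) = -12.453 cm.
The intermediate image is virtual, 12.453 cm to the left of lens 1, so d_o2 = L - d_i1 = 15.5 - (-12.453) = 27.953 cm.
Second lens: d_i2 = 1/(1/(-22.5) - 1/(27.953)) = -12.466 cm.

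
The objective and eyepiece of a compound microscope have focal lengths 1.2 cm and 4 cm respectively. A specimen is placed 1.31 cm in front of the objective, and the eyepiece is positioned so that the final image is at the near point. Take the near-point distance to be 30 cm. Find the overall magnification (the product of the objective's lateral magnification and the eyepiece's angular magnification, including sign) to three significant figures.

Objective: 1/d_i = 1/f_obj - 1/d_o = 1/1.2 - 1/1.31 = 0.06997 cm^-1, so d_i = 14.291 cm.
m_obj = -d_i/d_o = -14.291/1.31 = -10.909.
Eyepiece angular magnification (image at near point): M_eye = 1 + D/f_e = 1 + 30/4 = 8.500.
Overall M = m_obj x M_eye = (-10.909)(8.500) = -92.73.

-92.7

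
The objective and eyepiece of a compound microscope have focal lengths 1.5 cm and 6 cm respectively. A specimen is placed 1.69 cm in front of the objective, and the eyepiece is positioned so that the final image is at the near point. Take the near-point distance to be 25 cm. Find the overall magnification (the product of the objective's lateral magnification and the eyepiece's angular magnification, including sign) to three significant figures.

-40.8

Objective: 1/d_i = 1/f_obj - 1/d_o = 1/1.5 - 1/1.69 = 0.07495 cm^-1, so d_i = 13.342 cm.
m_obj = -d_i/d_o = -13.342/1.69 = -7.895.
Eyepiece angular magnification (image at near point): M_eye = 1 + D/f_e = 1 + 25/6 = 5.167.
Overall M = m_obj x M_eye = (-7.895)(5.167) = -40.79.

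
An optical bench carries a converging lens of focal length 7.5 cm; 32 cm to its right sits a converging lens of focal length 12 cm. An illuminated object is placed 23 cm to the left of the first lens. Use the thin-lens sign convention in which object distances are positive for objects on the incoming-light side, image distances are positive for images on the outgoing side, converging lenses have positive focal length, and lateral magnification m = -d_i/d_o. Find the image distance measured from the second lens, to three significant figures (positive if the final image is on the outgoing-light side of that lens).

28.2 cm

First lens: d_i1 = 1/(1/7.5 - 1/23) = 11.129 cm.
Object distance for lens 2: d_o2 = 32 - 11.129 = 20.871 cm.
Second lens: d_i2 = 1/(1/12 - 1/(20.871)) = 28.233 cm.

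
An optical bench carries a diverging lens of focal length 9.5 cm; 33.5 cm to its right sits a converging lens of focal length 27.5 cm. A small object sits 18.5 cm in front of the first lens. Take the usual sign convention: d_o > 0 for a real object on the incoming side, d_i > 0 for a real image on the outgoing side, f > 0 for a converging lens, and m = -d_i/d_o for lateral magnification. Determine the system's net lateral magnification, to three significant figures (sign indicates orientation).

Lens 1: 1/d_i1 = 1/f_1 - 1/d_o1 = 1/(-9.5) - 1/18.5 = -0.15932 cm^-1, so d_i1 = -6.277 cm.
m_1 = -(-6.277)/18.5 = 0.3393.
The intermediate image is virtual, 6.277 cm to the left of lens 1, so d_o2 = L - d_i1 = 33.5 - (-6.277) = 39.777 cm.
Lens 2: 1/d_i2 = 1/f_2 - 1/d_o2 = 1/27.5 - 1/(39.777) = 0.01122 cm^-1, so d_i2 = 89.100 cm.
m_2 = -(89.100)/(39.777) = -2.2400.
Total m = m_1 x m_2 = (0.3393)(-2.2400) = -0.7600.

-0.760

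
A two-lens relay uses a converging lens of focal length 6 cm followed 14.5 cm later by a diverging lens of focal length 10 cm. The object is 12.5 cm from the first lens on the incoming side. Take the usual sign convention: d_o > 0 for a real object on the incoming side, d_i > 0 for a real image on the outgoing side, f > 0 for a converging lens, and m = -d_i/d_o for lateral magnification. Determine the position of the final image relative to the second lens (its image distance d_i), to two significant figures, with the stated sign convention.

Applying the thin-lens equation to the first lens, 1/6 = 1/12.5 + 1/d_i1, which gives d_i1 = 11.538 cm.
The intermediate image is 11.538 cm to the right of lens 1, so d_o2 = L - d_i1 = 14.5 - 11.538 = 2.962 cm.
Applying the thin-lens equation again with f_2 = -10 cm and d_o2 = 2.962 cm gives d_i2 = -2.285 cm.

-2.3 cm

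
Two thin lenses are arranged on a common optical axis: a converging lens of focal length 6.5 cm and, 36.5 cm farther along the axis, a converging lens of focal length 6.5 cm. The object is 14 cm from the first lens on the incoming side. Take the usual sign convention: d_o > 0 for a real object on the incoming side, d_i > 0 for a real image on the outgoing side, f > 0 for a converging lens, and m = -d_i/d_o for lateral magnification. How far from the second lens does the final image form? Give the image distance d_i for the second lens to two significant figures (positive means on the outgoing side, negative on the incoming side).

Lens 1: 1/d_i1 = 1/f_1 - 1/d_o1 = 1/6.5 - 1/14 = 0.08242 cm^-1, so d_i1 = 12.133 cm.
The intermediate image is 12.133 cm to the right of lens 1, so d_o2 = L - d_i1 = 36.5 - 12.133 = 24.367 cm.
Lens 2: 1/d_i2 = 1/f_2 - 1/d_o2 = 1/6.5 - 1/(24.367) = 0.11281 cm^-1, so d_i2 = 8.865 cm.

8.9 cm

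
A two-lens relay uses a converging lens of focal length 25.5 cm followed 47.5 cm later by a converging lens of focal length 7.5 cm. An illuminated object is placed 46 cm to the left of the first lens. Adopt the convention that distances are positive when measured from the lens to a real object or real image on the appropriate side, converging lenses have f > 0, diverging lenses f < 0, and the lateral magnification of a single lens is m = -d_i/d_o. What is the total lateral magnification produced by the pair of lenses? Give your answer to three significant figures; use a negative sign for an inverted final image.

First lens: d_i1 = 1/(1/25.5 - 1/46) = 57.220 cm.
m_1 = -(57.220)/46 = -1.2439.
This image would form 57.220 cm past lens 1, i.e. 9.720 cm beyond lens 2, so it is a virtual object for lens 2: d_o2 = 47.5 - 57.220 = -9.720 cm.
Second lens: d_i2 = 1/(1/7.5 - 1/(-9.720)) = 4.233 cm.
m_2 = -(4.233)/(-9.720) = 0.4356.
Total m = m_1 x m_2 = (-1.2439)(0.4356) = -0.5418.

-0.542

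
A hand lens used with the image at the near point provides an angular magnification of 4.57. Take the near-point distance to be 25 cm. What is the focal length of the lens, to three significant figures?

For the image at the near point, M = 1 + D/f.
f = D/(M - 1) = 25/(4.57 - 1) = 7.003 cm.

7.00 cm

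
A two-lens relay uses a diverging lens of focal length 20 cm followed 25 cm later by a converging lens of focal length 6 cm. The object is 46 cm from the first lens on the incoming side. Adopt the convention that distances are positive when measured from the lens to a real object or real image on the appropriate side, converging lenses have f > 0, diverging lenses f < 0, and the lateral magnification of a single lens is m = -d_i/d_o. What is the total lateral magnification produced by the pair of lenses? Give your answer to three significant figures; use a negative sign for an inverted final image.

First lens: d_i1 = 1/(1/(-20) - 1/46) = -13.939 cm.
m_1 = -(-13.939)/46 = 0.3030.
With d_i1 < 0 the first image is virtual and lies on the object side; the object distance for lens 2 is d_o2 = 25 - (-13.939) = 38.939 cm.
Second lens: d_i2 = 1/(1/6 - 1/(38.939)) = 7.093 cm.
m_2 = -(7.093)/(38.939) = -0.1822.
The system's lateral magnification is m_1 m_2 = (0.3030)(-0.1822) = -0.0552.

-0.0552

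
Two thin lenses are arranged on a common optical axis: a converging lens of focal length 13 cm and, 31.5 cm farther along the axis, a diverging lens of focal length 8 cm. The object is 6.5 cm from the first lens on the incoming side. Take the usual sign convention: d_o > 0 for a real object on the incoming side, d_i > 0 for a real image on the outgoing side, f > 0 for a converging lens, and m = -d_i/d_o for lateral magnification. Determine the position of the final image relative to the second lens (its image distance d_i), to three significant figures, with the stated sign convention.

First lens: d_i1 = 1/(1/13 - 1/6.5) = -13.000 cm.
The intermediate image is virtual, 13.000 cm to the left of lens 1, so d_o2 = L - d_i1 = 31.5 - (-13.000) = 44.500 cm.
Second lens: d_i2 = 1/(1/(-8) - 1/(44.500)) = -6.781 cm.

-6.78 cm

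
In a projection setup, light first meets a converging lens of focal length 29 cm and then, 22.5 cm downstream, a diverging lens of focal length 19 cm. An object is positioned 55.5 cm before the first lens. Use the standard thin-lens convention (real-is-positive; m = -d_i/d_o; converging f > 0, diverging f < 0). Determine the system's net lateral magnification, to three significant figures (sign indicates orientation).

First lens: d_i1 = 1/(1/29 - 1/55.5) = 60.736 cm.
m_1 = -(60.736)/55.5 = -1.0943.
Since 60.736 cm > 22.5 cm, the first image lies past the second lens and serves as a virtual object: d_o2 = L - d_i1 = -38.236 cm.
Second lens: d_i2 = 1/(1/(-19) - 1/(-38.236)) = -37.767 cm.
m_2 = -(-37.767)/(-38.236) = -0.9877.
Overall magnification: m = m_1 m_2 = 1.0809.

1.08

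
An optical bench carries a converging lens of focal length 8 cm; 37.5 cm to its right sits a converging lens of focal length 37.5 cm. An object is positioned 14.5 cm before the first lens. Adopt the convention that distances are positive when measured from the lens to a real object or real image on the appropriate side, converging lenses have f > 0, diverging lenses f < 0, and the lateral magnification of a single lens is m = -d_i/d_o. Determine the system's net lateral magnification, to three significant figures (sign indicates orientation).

Lens 1: 1/d_i1 = 1/f_1 - 1/d_o1 = 1/8 - 1/14.5 = 0.05603 cm^-1, so d_i1 = 17.846 cm.
m_1 = -(17.846)/14.5 = -1.2308.
The intermediate image is 17.846 cm to the right of lens 1, so d_o2 = L - d_i1 = 37.5 - 17.846 = 19.654 cm.
Lens 2: 1/d_i2 = 1/f_2 - 1/d_o2 = 1/37.5 - 1/(19.654) = -0.02421 cm^-1, so d_i2 = -41.298 cm.
m_2 = -(-41.298)/(19.654) = 2.1013.
The system's lateral magnification is m_1 m_2 = (-1.2308)(2.1013) = -2.5862.

-2.59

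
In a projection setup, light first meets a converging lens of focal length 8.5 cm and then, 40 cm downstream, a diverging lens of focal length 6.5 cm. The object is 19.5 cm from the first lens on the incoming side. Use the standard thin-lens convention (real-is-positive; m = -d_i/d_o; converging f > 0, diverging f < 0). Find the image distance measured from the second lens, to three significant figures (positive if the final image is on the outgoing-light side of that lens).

Lens 1: 1/d_i1 = 1/f_1 - 1/d_o1 = 1/8.5 - 1/19.5 = 0.06637 cm^-1, so d_i1 = 15.068 cm.
Object distance for lens 2: d_o2 = 40 - 15.068 = 24.932 cm.
Lens 2: 1/d_i2 = 1/f_2 - 1/d_o2 = 1/(-6.5) - 1/(24.932) = -0.19396 cm^-1, so d_i2 = -5.156 cm.

-5.16 cm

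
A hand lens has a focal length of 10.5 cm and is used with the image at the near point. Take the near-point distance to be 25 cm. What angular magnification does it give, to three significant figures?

3.38

M = 1 + D/f = 1 + 25/10.5 = 3.381.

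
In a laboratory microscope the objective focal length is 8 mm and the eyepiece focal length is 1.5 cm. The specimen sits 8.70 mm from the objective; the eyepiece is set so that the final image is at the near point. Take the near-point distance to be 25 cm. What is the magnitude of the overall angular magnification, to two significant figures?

200

Convert to cm: f_obj = 8 mm = 0.8 cm; d_o = 8.70 mm = 0.87 cm.
Objective: 1/d_i = 1/f_obj - 1/d_o = 1/0.8 - 1/0.87 = 0.10057 cm^-1, so d_i = 9.943 cm.
m_obj = -d_i/d_o = -9.943/0.87 = -11.429.
Eyepiece angular magnification (image at near point): M_eye = 1 + D/f_e = 1 + 25/1.5 = 17.667.
Overall M = m_obj x M_eye = (-11.429)(17.667) = -201.90.
|M| = 201.90.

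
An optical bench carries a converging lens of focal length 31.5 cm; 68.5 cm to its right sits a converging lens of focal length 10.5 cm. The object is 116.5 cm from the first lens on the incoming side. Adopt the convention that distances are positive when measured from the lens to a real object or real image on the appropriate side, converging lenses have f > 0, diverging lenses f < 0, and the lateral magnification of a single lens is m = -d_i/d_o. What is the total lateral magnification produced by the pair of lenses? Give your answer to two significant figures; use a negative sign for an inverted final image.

0.26

Applying the thin-lens equation to the first lens, 1/31.5 = 1/116.5 + 1/d_i1, which gives d_i1 = 43.174 cm.
Its lateral magnification is m_1 = -d_i1/d_o1 = -(43.174)/116.5 = -0.3706.
The intermediate image is 43.174 cm to the right of lens 1, so d_o2 = L - d_i1 = 68.5 - 43.174 = 25.326 cm.
Applying the thin-lens equation again with f_2 = 10.5 cm and d_o2 = 25.326 cm gives d_i2 = 17.936 cm.
m_2 = -(17.936)/(25.326) = -0.7082.
Total m = m_1 x m_2 = (-0.3706)(-0.7082) = 0.2624.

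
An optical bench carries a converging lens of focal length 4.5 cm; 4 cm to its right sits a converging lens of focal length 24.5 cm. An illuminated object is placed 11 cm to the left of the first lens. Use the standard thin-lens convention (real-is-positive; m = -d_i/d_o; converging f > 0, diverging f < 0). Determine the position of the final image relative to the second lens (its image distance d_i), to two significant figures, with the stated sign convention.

First lens: d_i1 = 1/(1/4.5 - 1/11) = 7.615 cm.
Since 7.615 cm > 4 cm, the first image lies past the second lens and serves as a virtual object: d_o2 = L - d_i1 = -3.615 cm.
Second lens: d_i2 = 1/(1/24.5 - 1/(-3.615)) = 3.150 cm.

3.2 cm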